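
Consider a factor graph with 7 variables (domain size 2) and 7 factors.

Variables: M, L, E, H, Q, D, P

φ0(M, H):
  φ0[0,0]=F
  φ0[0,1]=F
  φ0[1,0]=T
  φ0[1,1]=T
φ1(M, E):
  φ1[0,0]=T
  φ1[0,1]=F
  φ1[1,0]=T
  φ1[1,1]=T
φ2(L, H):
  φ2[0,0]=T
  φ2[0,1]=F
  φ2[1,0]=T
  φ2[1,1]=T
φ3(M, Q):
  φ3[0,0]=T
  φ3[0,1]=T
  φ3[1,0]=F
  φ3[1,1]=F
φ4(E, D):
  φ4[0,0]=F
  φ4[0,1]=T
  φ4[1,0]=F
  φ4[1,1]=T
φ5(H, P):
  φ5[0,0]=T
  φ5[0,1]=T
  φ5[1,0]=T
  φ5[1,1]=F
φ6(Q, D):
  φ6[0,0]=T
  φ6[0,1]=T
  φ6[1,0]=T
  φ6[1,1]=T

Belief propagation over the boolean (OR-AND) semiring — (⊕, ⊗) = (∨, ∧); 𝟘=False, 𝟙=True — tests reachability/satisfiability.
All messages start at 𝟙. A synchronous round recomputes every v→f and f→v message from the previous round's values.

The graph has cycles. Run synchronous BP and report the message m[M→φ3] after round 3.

message @ round 3 = [F, T]

init: all messages = 𝟙 over 2 values
r1 m[φ0→M] = [F, T]
r1 m[φ0→H] = [T, T]
r1 m[φ1→M] = [T, T]
r1 m[φ1→E] = [T, T]
r1 m[φ2→L] = [T, T]
r1 m[φ2→H] = [T, T]
r1 m[φ3→M] = [T, F]
r1 m[φ3→Q] = [T, T]
r1 m[φ4→E] = [T, T]
r1 m[φ4→D] = [F, T]
r1 m[φ5→H] = [T, T]
r1 m[φ5→P] = [T, T]
r1 m[φ6→Q] = [T, T]
r1 m[φ6→D] = [T, T]
r1 m[M→φ0] = [T, T]
r1 m[M→φ1] = [T, T]
r1 m[M→φ3] = [T, T]
r1 m[L→φ2] = [T, T]
r1 m[E→φ1] = [T, T]
r1 m[E→φ4] = [T, T]
r1 m[H→φ0] = [T, T]
r1 m[H→φ2] = [T, T]
r1 m[H→φ5] = [T, T]
r1 m[Q→φ3] = [T, T]
r1 m[Q→φ6] = [T, T]
r1 m[D→φ4] = [T, T]
r1 m[D→φ6] = [T, T]
r1 m[P→φ5] = [T, T]
r2 m[φ0→M] = [F, T]
r2 m[φ0→H] = [T, T]
r2 m[φ1→M] = [T, T]
r2 m[φ1→E] = [T, T]
r2 m[φ2→L] = [T, T]
r2 m[φ2→H] = [T, T]
r2 m[φ3→M] = [T, F]
r2 m[φ3→Q] = [T, T]
r2 m[φ4→E] = [T, T]
r2 m[φ4→D] = [F, T]
r2 m[φ5→H] = [T, T]
r2 m[φ5→P] = [T, T]
r2 m[φ6→Q] = [T, T]
r2 m[φ6→D] = [T, T]
r2 m[M→φ0] = [T, F]
r2 m[M→φ1] = [F, F]
r2 m[M→φ3] = [F, T]
r2 m[L→φ2] = [T, T]
r2 m[E→φ1] = [T, T]
r2 m[E→φ4] = [T, T]
r2 m[H→φ0] = [T, T]
r2 m[H→φ2] = [T, T]
r2 m[H→φ5] = [T, T]
r2 m[Q→φ3] = [T, T]
r2 m[Q→φ6] = [T, T]
r2 m[D→φ4] = [T, T]
r2 m[D→φ6] = [F, T]
r2 m[P→φ5] = [T, T]
r3 m[φ0→M] = [F, T]
r3 m[φ0→H] = [F, F]
r3 m[φ1→M] = [T, T]
r3 m[φ1→E] = [F, F]
r3 m[φ2→L] = [T, T]
r3 m[φ2→H] = [T, T]
r3 m[φ3→M] = [T, F]
r3 m[φ3→Q] = [F, F]
r3 m[φ4→E] = [T, T]
r3 m[φ4→D] = [F, T]
r3 m[φ5→H] = [T, T]
r3 m[φ5→P] = [T, T]
r3 m[φ6→Q] = [T, T]
r3 m[φ6→D] = [T, T]
r3 m[M→φ0] = [T, F]
r3 m[M→φ1] = [F, F]
r3 m[M→φ3] = [F, T]
r3 m[L→φ2] = [T, T]
r3 m[E→φ1] = [T, T]
r3 m[E→φ4] = [T, T]
r3 m[H→φ0] = [T, T]
r3 m[H→φ2] = [T, T]
r3 m[H→φ5] = [T, T]
r3 m[Q→φ3] = [T, T]
r3 m[Q→φ6] = [T, T]
r3 m[D→φ4] = [T, T]
r3 m[D→φ6] = [F, T]
r3 m[P→φ5] = [T, T]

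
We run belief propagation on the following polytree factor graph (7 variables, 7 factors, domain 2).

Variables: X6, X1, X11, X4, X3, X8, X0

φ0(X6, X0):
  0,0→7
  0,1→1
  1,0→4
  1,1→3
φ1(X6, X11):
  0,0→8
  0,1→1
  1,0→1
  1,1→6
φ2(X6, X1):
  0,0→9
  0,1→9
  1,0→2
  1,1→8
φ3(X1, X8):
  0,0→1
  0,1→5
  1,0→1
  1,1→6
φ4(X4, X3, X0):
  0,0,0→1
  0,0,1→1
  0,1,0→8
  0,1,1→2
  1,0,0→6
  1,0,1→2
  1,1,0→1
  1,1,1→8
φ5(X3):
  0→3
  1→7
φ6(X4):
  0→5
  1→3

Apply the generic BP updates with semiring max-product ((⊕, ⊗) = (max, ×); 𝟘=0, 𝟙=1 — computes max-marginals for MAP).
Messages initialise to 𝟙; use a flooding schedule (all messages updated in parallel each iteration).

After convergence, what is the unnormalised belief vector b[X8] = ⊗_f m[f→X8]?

b[X8] = [141120, 846720]

init: all messages = 𝟙 over 2 values
r1 m[φ0→X6] = [7, 4]
r1 m[φ0→X0] = [7, 3]
r1 m[φ1→X6] = [8, 6]
r1 m[φ1→X11] = [8, 6]
r1 m[φ2→X6] = [9, 8]
r1 m[φ2→X1] = [9, 9]
r1 m[φ3→X1] = [5, 6]
r1 m[φ3→X8] = [1, 6]
r1 m[φ4→X4] = [8, 8]
r1 m[φ4→X3] = [6, 8]
r1 m[φ4→X0] = [8, 8]
r1 m[φ5→X3] = [3, 7]
r1 m[φ6→X4] = [5, 3]
r1 m[X6→φ0] = [1, 1]
r1 m[X6→φ1] = [1, 1]
r1 m[X6→φ2] = [1, 1]
r1 m[X1→φ2] = [1, 1]
r1 m[X1→φ3] = [1, 1]
r1 m[X11→φ1] = [1, 1]
r1 m[X4→φ4] = [1, 1]
r1 m[X4→φ6] = [1, 1]
r1 m[X3→φ4] = [1, 1]
r1 m[X3→φ5] = [1, 1]
r1 m[X8→φ3] = [1, 1]
r1 m[X0→φ0] = [1, 1]
r1 m[X0→φ4] = [1, 1]
r2 m[φ0→X6] = [7, 4]
r2 m[φ0→X0] = [7, 3]
r2 m[φ1→X6] = [8, 6]
r2 m[φ1→X11] = [8, 6]
r2 m[φ2→X6] = [9, 8]
r2 m[φ2→X1] = [9, 9]
r2 m[φ3→X1] = [5, 6]
r2 m[φ3→X8] = [1, 6]
r2 m[φ4→X4] = [8, 8]
r2 m[φ4→X3] = [6, 8]
r2 m[φ4→X0] = [8, 8]
r2 m[φ5→X3] = [3, 7]
r2 m[φ6→X4] = [5, 3]
r2 m[X6→φ0] = [72, 48]
r2 m[X6→φ1] = [63, 32]
r2 m[X6→φ2] = [56, 24]
r2 m[X1→φ2] = [5, 6]
r2 m[X1→φ3] = [9, 9]
r2 m[X11→φ1] = [1, 1]
r2 m[X4→φ4] = [5, 3]
r2 m[X4→φ6] = [8, 8]
r2 m[X3→φ4] = [3, 7]
r2 m[X3→φ5] = [6, 8]
r2 m[X8→φ3] = [1, 1]
r2 m[X0→φ0] = [8, 8]
r2 m[X0→φ4] = [7, 3]
r3 m[φ0→X6] = [56, 32]
r3 m[φ0→X0] = [504, 144]
r3 m[φ1→X6] = [8, 6]
r3 m[φ1→X11] = [504, 192]
r3 m[φ2→X6] = [54, 48]
r3 m[φ2→X1] = [504, 504]
r3 m[φ3→X1] = [5, 6]
r3 m[φ3→X8] = [9, 54]
r3 m[φ4→X4] = [392, 168]
r3 m[φ4→X3] = [126, 280]
r3 m[φ4→X0] = [280, 168]
r3 m[φ5→X3] = [3, 7]
r3 m[φ6→X4] = [5, 3]
r3 m[X6→φ0] = [72, 48]
r3 m[X6→φ1] = [63, 32]
r3 m[X6→φ2] = [56, 24]
r3 m[X1→φ2] = [5, 6]
r3 m[X1→φ3] = [9, 9]
r3 m[X11→φ1] = [1, 1]
r3 m[X4→φ4] = [5, 3]
r3 m[X4→φ6] = [8, 8]
r3 m[X3→φ4] = [3, 7]
r3 m[X3→φ5] = [6, 8]
r3 m[X8→φ3] = [1, 1]
r3 m[X0→φ0] = [8, 8]
r3 m[X0→φ4] = [7, 3]
r4 m[φ0→X6] = [56, 32]
r4 m[φ0→X0] = [504, 144]
r4 m[φ1→X6] = [8, 6]
r4 m[φ1→X11] = [504, 192]
r4 m[φ2→X6] = [54, 48]
r4 m[φ2→X1] = [504, 504]
r4 m[φ3→X1] = [5, 6]
r4 m[φ3→X8] = [9, 54]
r4 m[φ4→X4] = [392, 168]
r4 m[φ4→X3] = [126, 280]
r4 m[φ4→X0] = [280, 168]
r4 m[φ5→X3] = [3, 7]
r4 m[φ6→X4] = [5, 3]
r4 m[X6→φ0] = [432, 288]
r4 m[X6→φ1] = [3024, 1536]
r4 m[X6→φ2] = [448, 192]
r4 m[X1→φ2] = [5, 6]
r4 m[X1→φ3] = [504, 504]
r4 m[X11→φ1] = [1, 1]
r4 m[X4→φ4] = [5, 3]
r4 m[X4→φ6] = [392, 168]
r4 m[X3→φ4] = [3, 7]
r4 m[X3→φ5] = [126, 280]
r4 m[X8→φ3] = [1, 1]
r4 m[X0→φ0] = [280, 168]
r4 m[X0→φ4] = [504, 144]
r5 m[φ0→X6] = [1960, 1120]
r5 m[φ0→X0] = [3024, 864]
r5 m[φ1→X6] = [8, 6]
r5 m[φ1→X11] = [24192, 9216]
r5 m[φ2→X6] = [54, 48]
r5 m[φ2→X1] = [4032, 4032]
r5 m[φ3→X1] = [5, 6]
r5 m[φ3→X8] = [504, 3024]
r5 m[φ4→X4] = [28224, 9072]
r5 m[φ4→X3] = [9072, 20160]
r5 m[φ4→X0] = [280, 168]
r5 m[φ5→X3] = [3, 7]
r5 m[φ6→X4] = [5, 3]
r5 m[X6→φ0] = [432, 288]
r5 m[X6→φ1] = [3024, 1536]
r5 m[X6→φ2] = [448, 192]
r5 m[X1→φ2] = [5, 6]
r5 m[X1→φ3] = [504, 504]
r5 m[X11→φ1] = [1, 1]
r5 m[X4→φ4] = [5, 3]
r5 m[X4→φ6] = [392, 168]
r5 m[X3→φ4] = [3, 7]
r5 m[X3→φ5] = [126, 280]
r5 m[X8→φ3] = [1, 1]
r5 m[X0→φ0] = [280, 168]
r5 m[X0→φ4] = [504, 144]
r6 m[φ0→X6] = [1960, 1120]
r6 m[φ0→X0] = [3024, 864]
r6 m[φ1→X6] = [8, 6]
r6 m[φ1→X11] = [24192, 9216]
r6 m[φ2→X6] = [54, 48]
r6 m[φ2→X1] = [4032, 4032]
r6 m[φ3→X1] = [5, 6]
r6 m[φ3→X8] = [504, 3024]
r6 m[φ4→X4] = [28224, 9072]
r6 m[φ4→X3] = [9072, 20160]
r6 m[φ4→X0] = [280, 168]
r6 m[φ5→X3] = [3, 7]
r6 m[φ6→X4] = [5, 3]
r6 m[X6→φ0] = [432, 288]
r6 m[X6→φ1] = [105840, 53760]
r6 m[X6→φ2] = [15680, 6720]
r6 m[X1→φ2] = [5, 6]
r6 m[X1→φ3] = [4032, 4032]
r6 m[X11→φ1] = [1, 1]
r6 m[X4→φ4] = [5, 3]
r6 m[X4→φ6] = [28224, 9072]
r6 m[X3→φ4] = [3, 7]
r6 m[X3→φ5] = [9072, 20160]
r6 m[X8→φ3] = [1, 1]
r6 m[X0→φ0] = [280, 168]
r6 m[X0→φ4] = [3024, 864]
r7 m[φ0→X6] = [1960, 1120]
r7 m[φ0→X0] = [3024, 864]
r7 m[φ1→X6] = [8, 6]
r7 m[φ1→X11] = [846720, 322560]
r7 m[φ2→X6] = [54, 48]
r7 m[φ2→X1] = [141120, 141120]
r7 m[φ3→X1] = [5, 6]
r7 m[φ3→X8] = [4032, 24192]
r7 m[φ4→X4] = [169344, 54432]
r7 m[φ4→X3] = [54432, 120960]
r7 m[φ4→X0] = [280, 168]
r7 m[φ5→X3] = [3, 7]
r7 m[φ6→X4] = [5, 3]
r7 m[X6→φ0] = [432, 288]
r7 m[X6→φ1] = [105840, 53760]
r7 m[X6→φ2] = [15680, 6720]
r7 m[X1→φ2] = [5, 6]
r7 m[X1→φ3] = [4032, 4032]
r7 m[X11→φ1] = [1, 1]
r7 m[X4→φ4] = [5, 3]
r7 m[X4→φ6] = [28224, 9072]
r7 m[X3→φ4] = [3, 7]
r7 m[X3→φ5] = [9072, 20160]
r7 m[X8→φ3] = [1, 1]
r7 m[X0→φ0] = [280, 168]
r7 m[X0→φ4] = [3024, 864]
r8 m[φ0→X6] = [1960, 1120]
r8 m[φ0→X0] = [3024, 864]
r8 m[φ1→X6] = [8, 6]
r8 m[φ1→X11] = [846720, 322560]
r8 m[φ2→X6] = [54, 48]
r8 m[φ2→X1] = [141120, 141120]
r8 m[φ3→X1] = [5, 6]
r8 m[φ3→X8] = [4032, 24192]
r8 m[φ4→X4] = [169344, 54432]
r8 m[φ4→X3] = [54432, 120960]
r8 m[φ4→X0] = [280, 168]
r8 m[φ5→X3] = [3, 7]
r8 m[φ6→X4] = [5, 3]
r8 m[X6→φ0] = [432, 288]
r8 m[X6→φ1] = [105840, 53760]
r8 m[X6→φ2] = [15680, 6720]
r8 m[X1→φ2] = [5, 6]
r8 m[X1→φ3] = [141120, 141120]
r8 m[X11→φ1] = [1, 1]
r8 m[X4→φ4] = [5, 3]
r8 m[X4→φ6] = [169344, 54432]
r8 m[X3→φ4] = [3, 7]
r8 m[X3→φ5] = [54432, 120960]
r8 m[X8→φ3] = [1, 1]
r8 m[X0→φ0] = [280, 168]
r8 m[X0→φ4] = [3024, 864]
r9 m[φ0→X6] = [1960, 1120]
r9 m[φ0→X0] = [3024, 864]
r9 m[φ1→X6] = [8, 6]
r9 m[φ1→X11] = [846720, 322560]
r9 m[φ2→X6] = [54, 48]
r9 m[φ2→X1] = [141120, 141120]
r9 m[φ3→X1] = [5, 6]
r9 m[φ3→X8] = [141120, 846720]
r9 m[φ4→X4] = [169344, 54432]
r9 m[φ4→X3] = [54432, 120960]
r9 m[φ4→X0] = [280, 168]
r9 m[φ5→X3] = [3, 7]
r9 m[φ6→X4] = [5, 3]
r9 m[X6→φ0] = [432, 288]
r9 m[X6→φ1] = [105840, 53760]
r9 m[X6→φ2] = [15680, 6720]
r9 m[X1→φ2] = [5, 6]
r9 m[X1→φ3] = [141120, 141120]
r9 m[X11→φ1] = [1, 1]
r9 m[X4→φ4] = [5, 3]
r9 m[X4→φ6] = [169344, 54432]
r9 m[X3→φ4] = [3, 7]
r9 m[X3→φ5] = [54432, 120960]
r9 m[X8→φ3] = [1, 1]
r9 m[X0→φ0] = [280, 168]
r9 m[X0→φ4] = [3024, 864]
r10 m[φ0→X6] = [1960, 1120]
r10 m[φ0→X0] = [3024, 864]
r10 m[φ1→X6] = [8, 6]
r10 m[φ1→X11] = [846720, 322560]
r10 m[φ2→X6] = [54, 48]
r10 m[φ2→X1] = [141120, 141120]
r10 m[φ3→X1] = [5, 6]
r10 m[φ3→X8] = [141120, 846720]
r10 m[φ4→X4] = [169344, 54432]
r10 m[φ4→X3] = [54432, 120960]
r10 m[φ4→X0] = [280, 168]
r10 m[φ5→X3] = [3, 7]
r10 m[φ6→X4] = [5, 3]
r10 m[X6→φ0] = [432, 288]
r10 m[X6→φ1] = [105840, 53760]
r10 m[X6→φ2] = [15680, 6720]
r10 m[X1→φ2] = [5, 6]
r10 m[X1→φ3] = [141120, 141120]
r10 m[X11→φ1] = [1, 1]
r10 m[X4→φ4] = [5, 3]
r10 m[X4→φ6] = [169344, 54432]
r10 m[X3→φ4] = [3, 7]
r10 m[X3→φ5] = [54432, 120960]
r10 m[X8→φ3] = [1, 1]
r10 m[X0→φ0] = [280, 168]
r10 m[X0→φ4] = [3024, 864]
fixed point reached at round 10
b[X8] = ⊗ incoming = [141120, 846720]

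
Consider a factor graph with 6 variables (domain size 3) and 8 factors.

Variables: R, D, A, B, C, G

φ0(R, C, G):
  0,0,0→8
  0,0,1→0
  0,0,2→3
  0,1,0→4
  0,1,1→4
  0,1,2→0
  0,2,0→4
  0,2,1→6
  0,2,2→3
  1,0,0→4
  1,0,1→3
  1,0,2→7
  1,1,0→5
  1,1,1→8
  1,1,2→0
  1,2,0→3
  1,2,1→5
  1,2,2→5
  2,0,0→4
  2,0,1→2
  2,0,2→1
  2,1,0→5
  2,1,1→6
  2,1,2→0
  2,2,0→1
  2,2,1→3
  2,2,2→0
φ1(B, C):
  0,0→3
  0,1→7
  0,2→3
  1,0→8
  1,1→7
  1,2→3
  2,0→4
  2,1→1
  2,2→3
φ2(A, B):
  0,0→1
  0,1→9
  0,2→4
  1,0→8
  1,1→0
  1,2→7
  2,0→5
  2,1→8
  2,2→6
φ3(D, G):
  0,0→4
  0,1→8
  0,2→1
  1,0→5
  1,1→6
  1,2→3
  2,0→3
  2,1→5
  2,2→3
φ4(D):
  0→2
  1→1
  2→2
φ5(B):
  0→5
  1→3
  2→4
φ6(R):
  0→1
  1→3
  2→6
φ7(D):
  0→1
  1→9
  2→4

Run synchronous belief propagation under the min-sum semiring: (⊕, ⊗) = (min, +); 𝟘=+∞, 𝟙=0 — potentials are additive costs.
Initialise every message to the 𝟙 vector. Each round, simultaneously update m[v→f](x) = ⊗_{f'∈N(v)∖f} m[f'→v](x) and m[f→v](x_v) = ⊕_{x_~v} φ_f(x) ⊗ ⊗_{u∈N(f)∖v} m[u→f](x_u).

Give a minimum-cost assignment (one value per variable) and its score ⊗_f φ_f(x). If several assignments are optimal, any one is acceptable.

assignment: (R=0, D=0, A=0, B=2, C=1, G=2); score = 14

init: all messages = 𝟙 over 3 values
r1 m[φ0→R] = [0, 0, 0]
r1 m[φ0→C] = [0, 0, 0]
r1 m[φ0→G] = [1, 0, 0]
r1 m[φ1→B] = [3, 3, 1]
r1 m[φ1→C] = [3, 1, 3]
r1 m[φ2→A] = [1, 0, 5]
r1 m[φ2→B] = [1, 0, 4]
r1 m[φ3→D] = [1, 3, 3]
r1 m[φ3→G] = [3, 5, 1]
r1 m[φ4→D] = [2, 1, 2]
r1 m[φ5→B] = [5, 3, 4]
r1 m[φ6→R] = [1, 3, 6]
r1 m[φ7→D] = [1, 9, 4]
r1 m[R→φ0] = [0, 0, 0]
r1 m[R→φ6] = [0, 0, 0]
r1 m[D→φ3] = [0, 0, 0]
r1 m[D→φ4] = [0, 0, 0]
r1 m[D→φ7] = [0, 0, 0]
r1 m[A→φ2] = [0, 0, 0]
r1 m[B→φ1] = [0, 0, 0]
r1 m[B→φ2] = [0, 0, 0]
r1 m[B→φ5] = [0, 0, 0]
r1 m[C→φ0] = [0, 0, 0]
r1 m[C→φ1] = [0, 0, 0]
r1 m[G→φ0] = [0, 0, 0]
r1 m[G→φ3] = [0, 0, 0]
r2 m[φ0→R] = [0, 0, 0]
r2 m[φ0→C] = [0, 0, 0]
r2 m[φ0→G] = [1, 0, 0]
r2 m[φ1→B] = [3, 3, 1]
r2 m[φ1→C] = [3, 1, 3]
r2 m[φ2→A] = [1, 0, 5]
r2 m[φ2→B] = [1, 0, 4]
r2 m[φ3→D] = [1, 3, 3]
r2 m[φ3→G] = [3, 5, 1]
r2 m[φ4→D] = [2, 1, 2]
r2 m[φ5→B] = [5, 3, 4]
r2 m[φ6→R] = [1, 3, 6]
r2 m[φ7→D] = [1, 9, 4]
r2 m[R→φ0] = [1, 3, 6]
r2 m[R→φ6] = [0, 0, 0]
r2 m[D→φ3] = [3, 10, 6]
r2 m[D→φ4] = [2, 12, 7]
r2 m[D→φ7] = [3, 4, 5]
r2 m[A→φ2] = [0, 0, 0]
r2 m[B→φ1] = [6, 3, 8]
r2 m[B→φ2] = [8, 6, 5]
r2 m[B→φ5] = [4, 3, 5]
r2 m[C→φ0] = [3, 1, 3]
r2 m[C→φ1] = [0, 0, 0]
r2 m[G→φ0] = [3, 5, 1]
r2 m[G→φ3] = [1, 0, 0]
r3 m[φ0→R] = [2, 2, 2]
r3 m[φ0→C] = [5, 2, 5]
r3 m[φ0→G] = [6, 4, 2]
r3 m[φ1→B] = [3, 3, 1]
r3 m[φ1→C] = [9, 9, 6]
r3 m[φ2→A] = [9, 6, 11]
r3 m[φ2→B] = [1, 0, 4]
r3 m[φ3→D] = [1, 3, 3]
r3 m[φ3→G] = [7, 11, 4]
r3 m[φ4→D] = [2, 1, 2]
r3 m[φ5→B] = [5, 3, 4]
r3 m[φ6→R] = [1, 3, 6]
r3 m[φ7→D] = [1, 9, 4]
r3 m[R→φ0] = [1, 3, 6]
r3 m[R→φ6] = [0, 0, 0]
r3 m[D→φ3] = [3, 10, 6]
r3 m[D→φ4] = [2, 12, 7]
r3 m[D→φ7] = [3, 4, 5]
r3 m[A→φ2] = [0, 0, 0]
r3 m[B→φ1] = [6, 3, 8]
r3 m[B→φ2] = [8, 6, 5]
r3 m[B→φ5] = [4, 3, 5]
r3 m[C→φ0] = [3, 1, 3]
r3 m[C→φ1] = [0, 0, 0]
r3 m[G→φ0] = [3, 5, 1]
r3 m[G→φ3] = [1, 0, 0]
r4 m[φ0→R] = [2, 2, 2]
r4 m[φ0→C] = [5, 2, 5]
r4 m[φ0→G] = [6, 4, 2]
r4 m[φ1→B] = [3, 3, 1]
r4 m[φ1→C] = [9, 9, 6]
r4 m[φ2→A] = [9, 6, 11]
r4 m[φ2→B] = [1, 0, 4]
r4 m[φ3→D] = [1, 3, 3]
r4 m[φ3→G] = [7, 11, 4]
r4 m[φ4→D] = [2, 1, 2]
r4 m[φ5→B] = [5, 3, 4]
r4 m[φ6→R] = [1, 3, 6]
r4 m[φ7→D] = [1, 9, 4]
r4 m[R→φ0] = [1, 3, 6]
r4 m[R→φ6] = [2, 2, 2]
r4 m[D→φ3] = [3, 10, 6]
r4 m[D→φ4] = [2, 12, 7]
r4 m[D→φ7] = [3, 4, 5]
r4 m[A→φ2] = [0, 0, 0]
r4 m[B→φ1] = [6, 3, 8]
r4 m[B→φ2] = [8, 6, 5]
r4 m[B→φ5] = [4, 3, 5]
r4 m[C→φ0] = [9, 9, 6]
r4 m[C→φ1] = [5, 2, 5]
r4 m[G→φ0] = [7, 11, 4]
r4 m[G→φ3] = [6, 4, 2]
r5 m[φ0→R] = [13, 13, 10]
r5 m[φ0→C] = [8, 5, 8]
r5 m[φ0→G] = [11, 10, 10]
r5 m[φ1→B] = [8, 8, 3]
r5 m[φ1→C] = [9, 9, 6]
r5 m[φ2→A] = [9, 6, 11]
r5 m[φ2→B] = [1, 0, 4]
r5 m[φ3→D] = [3, 5, 5]
r5 m[φ3→G] = [7, 11, 4]
r5 m[φ4→D] = [2, 1, 2]
r5 m[φ5→B] = [5, 3, 4]
r5 m[φ6→R] = [1, 3, 6]
r5 m[φ7→D] = [1, 9, 4]
r5 m[R→φ0] = [1, 3, 6]
r5 m[R→φ6] = [2, 2, 2]
r5 m[D→φ3] = [3, 10, 6]
r5 m[D→φ4] = [2, 12, 7]
r5 m[D→φ7] = [3, 4, 5]
r5 m[A→φ2] = [0, 0, 0]
r5 m[B→φ1] = [6, 3, 8]
r5 m[B→φ2] = [8, 6, 5]
r5 m[B→φ5] = [4, 3, 5]
r5 m[C→φ0] = [9, 9, 6]
r5 m[C→φ1] = [5, 2, 5]
r5 m[G→φ0] = [7, 11, 4]
r5 m[G→φ3] = [6, 4, 2]
r6 m[φ0→R] = [13, 13, 10]
r6 m[φ0→C] = [8, 5, 8]
r6 m[φ0→G] = [11, 10, 10]
r6 m[φ1→B] = [8, 8, 3]
r6 m[φ1→C] = [9, 9, 6]
r6 m[φ2→A] = [9, 6, 11]
r6 m[φ2→B] = [1, 0, 4]
r6 m[φ3→D] = [3, 5, 5]
r6 m[φ3→G] = [7, 11, 4]
r6 m[φ4→D] = [2, 1, 2]
r6 m[φ5→B] = [5, 3, 4]
r6 m[φ6→R] = [1, 3, 6]
r6 m[φ7→D] = [1, 9, 4]
r6 m[R→φ0] = [1, 3, 6]
r6 m[R→φ6] = [13, 13, 10]
r6 m[D→φ3] = [3, 10, 6]
r6 m[D→φ4] = [4, 14, 9]
r6 m[D→φ7] = [5, 6, 7]
r6 m[A→φ2] = [0, 0, 0]
r6 m[B→φ1] = [6, 3, 8]
r6 m[B→φ2] = [13, 11, 7]
r6 m[B→φ5] = [9, 8, 7]
r6 m[C→φ0] = [9, 9, 6]
r6 m[C→φ1] = [8, 5, 8]
r6 m[G→φ0] = [7, 11, 4]
r6 m[G→φ3] = [11, 10, 10]
r7 m[φ0→R] = [13, 13, 10]
r7 m[φ0→C] = [8, 5, 8]
r7 m[φ0→G] = [11, 10, 10]
r7 m[φ1→B] = [11, 11, 6]
r7 m[φ1→C] = [9, 9, 6]
r7 m[φ2→A] = [11, 11, 13]
r7 m[φ2→B] = [1, 0, 4]
r7 m[φ3→D] = [11, 13, 13]
r7 m[φ3→G] = [7, 11, 4]
r7 m[φ4→D] = [2, 1, 2]
r7 m[φ5→B] = [5, 3, 4]
r7 m[φ6→R] = [1, 3, 6]
r7 m[φ7→D] = [1, 9, 4]
r7 m[R→φ0] = [1, 3, 6]
r7 m[R→φ6] = [13, 13, 10]
r7 m[D→φ3] = [3, 10, 6]
r7 m[D→φ4] = [4, 14, 9]
r7 m[D→φ7] = [5, 6, 7]
r7 m[A→φ2] = [0, 0, 0]
r7 m[B→φ1] = [6, 3, 8]
r7 m[B→φ2] = [13, 11, 7]
r7 m[B→φ5] = [9, 8, 7]
r7 m[C→φ0] = [9, 9, 6]
r7 m[C→φ1] = [8, 5, 8]
r7 m[G→φ0] = [7, 11, 4]
r7 m[G→φ3] = [11, 10, 10]
r8 m[φ0→R] = [13, 13, 10]
r8 m[φ0→C] = [8, 5, 8]
r8 m[φ0→G] = [11, 10, 10]
r8 m[φ1→B] = [11, 11, 6]
r8 m[φ1→C] = [9, 9, 6]
r8 m[φ2→A] = [11, 11, 13]
r8 m[φ2→B] = [1, 0, 4]
r8 m[φ3→D] = [11, 13, 13]
r8 m[φ3→G] = [7, 11, 4]
r8 m[φ4→D] = [2, 1, 2]
r8 m[φ5→B] = [5, 3, 4]
r8 m[φ6→R] = [1, 3, 6]
r8 m[φ7→D] = [1, 9, 4]
r8 m[R→φ0] = [1, 3, 6]
r8 m[R→φ6] = [13, 13, 10]
r8 m[D→φ3] = [3, 10, 6]
r8 m[D→φ4] = [12, 22, 17]
r8 m[D→φ7] = [13, 14, 15]
r8 m[A→φ2] = [0, 0, 0]
r8 m[B→φ1] = [6, 3, 8]
r8 m[B→φ2] = [16, 14, 10]
r8 m[B→φ5] = [12, 11, 10]
r8 m[C→φ0] = [9, 9, 6]
r8 m[C→φ1] = [8, 5, 8]
r8 m[G→φ0] = [7, 11, 4]
r8 m[G→φ3] = [11, 10, 10]
r9 m[φ0→R] = [13, 13, 10]
r9 m[φ0→C] = [8, 5, 8]
r9 m[φ0→G] = [11, 10, 10]
r9 m[φ1→B] = [11, 11, 6]
r9 m[φ1→C] = [9, 9, 6]
r9 m[φ2→A] = [14, 14, 16]
r9 m[φ2→B] = [1, 0, 4]
r9 m[φ3→D] = [11, 13, 13]
r9 m[φ3→G] = [7, 11, 4]
r9 m[φ4→D] = [2, 1, 2]
r9 m[φ5→B] = [5, 3, 4]
r9 m[φ6→R] = [1, 3, 6]
r9 m[φ7→D] = [1, 9, 4]
r9 m[R→φ0] = [1, 3, 6]
r9 m[R→φ6] = [13, 13, 10]
r9 m[D→φ3] = [3, 10, 6]
r9 m[D→φ4] = [12, 22, 17]
r9 m[D→φ7] = [13, 14, 15]
r9 m[A→φ2] = [0, 0, 0]
r9 m[B→φ1] = [6, 3, 8]
r9 m[B→φ2] = [16, 14, 10]
r9 m[B→φ5] = [12, 11, 10]
r9 m[C→φ0] = [9, 9, 6]
r9 m[C→φ1] = [8, 5, 8]
r9 m[G→φ0] = [7, 11, 4]
r9 m[G→φ3] = [11, 10, 10]
r10 m[φ0→R] = [13, 13, 10]
r10 m[φ0→C] = [8, 5, 8]
r10 m[φ0→G] = [11, 10, 10]
r10 m[φ1→B] = [11, 11, 6]
r10 m[φ1→C] = [9, 9, 6]
r10 m[φ2→A] = [14, 14, 16]
r10 m[φ2→B] = [1, 0, 4]
r10 m[φ3→D] = [11, 13, 13]
r10 m[φ3→G] = [7, 11, 4]
r10 m[φ4→D] = [2, 1, 2]
r10 m[φ5→B] = [5, 3, 4]
r10 m[φ6→R] = [1, 3, 6]
r10 m[φ7→D] = [1, 9, 4]
r10 m[R→φ0] = [1, 3, 6]
r10 m[R→φ6] = [13, 13, 10]
r10 m[D→φ3] = [3, 10, 6]
r10 m[D→φ4] = [12, 22, 17]
r10 m[D→φ7] = [13, 14, 15]
r10 m[A→φ2] = [0, 0, 0]
r10 m[B→φ1] = [6, 3, 8]
r10 m[B→φ2] = [16, 14, 10]
r10 m[B→φ5] = [12, 11, 10]
r10 m[C→φ0] = [9, 9, 6]
r10 m[C→φ1] = [8, 5, 8]
r10 m[G→φ0] = [7, 11, 4]
r10 m[G→φ3] = [11, 10, 10]
fixed point reached at round 10
traceback from R: (R=0, D=0, A=0, B=2, C=1, G=2), score=14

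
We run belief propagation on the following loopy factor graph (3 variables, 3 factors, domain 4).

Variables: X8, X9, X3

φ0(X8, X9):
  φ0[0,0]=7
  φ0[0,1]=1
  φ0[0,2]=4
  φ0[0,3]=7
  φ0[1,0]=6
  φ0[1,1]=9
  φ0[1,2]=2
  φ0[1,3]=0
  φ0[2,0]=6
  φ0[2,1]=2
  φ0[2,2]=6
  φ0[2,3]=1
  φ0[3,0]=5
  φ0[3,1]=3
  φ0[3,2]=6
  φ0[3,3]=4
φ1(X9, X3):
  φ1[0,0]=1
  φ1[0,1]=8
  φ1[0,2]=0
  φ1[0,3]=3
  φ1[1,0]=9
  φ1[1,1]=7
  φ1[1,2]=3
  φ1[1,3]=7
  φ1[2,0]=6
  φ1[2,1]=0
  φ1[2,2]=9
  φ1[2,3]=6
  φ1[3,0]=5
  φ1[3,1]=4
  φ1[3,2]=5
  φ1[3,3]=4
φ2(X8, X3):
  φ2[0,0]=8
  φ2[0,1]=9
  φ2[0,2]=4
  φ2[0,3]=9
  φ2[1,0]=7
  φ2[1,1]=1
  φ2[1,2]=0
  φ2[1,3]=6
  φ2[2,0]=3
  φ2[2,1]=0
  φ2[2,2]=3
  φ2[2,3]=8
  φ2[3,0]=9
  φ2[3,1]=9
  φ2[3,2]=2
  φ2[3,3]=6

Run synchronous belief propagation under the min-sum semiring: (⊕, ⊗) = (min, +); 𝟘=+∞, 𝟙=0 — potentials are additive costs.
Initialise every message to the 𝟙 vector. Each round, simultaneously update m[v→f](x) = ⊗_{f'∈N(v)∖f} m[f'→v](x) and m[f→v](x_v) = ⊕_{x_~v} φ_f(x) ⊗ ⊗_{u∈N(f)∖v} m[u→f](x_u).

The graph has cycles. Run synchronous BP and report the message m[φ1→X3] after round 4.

init: all messages = 𝟙 over 4 values
r1 m[φ0→X8] = [1, 0, 1, 3]
r1 m[φ0→X9] = [5, 1, 2, 0]
r1 m[φ1→X9] = [0, 3, 0, 4]
r1 m[φ1→X3] = [1, 0, 0, 3]
r1 m[φ2→X8] = [4, 0, 0, 2]
r1 m[φ2→X3] = [3, 0, 0, 6]
r1 m[X8→φ0] = [0, 0, 0, 0]
r1 m[X8→φ2] = [0, 0, 0, 0]
r1 m[X9→φ0] = [0, 0, 0, 0]
r1 m[X9→φ1] = [0, 0, 0, 0]
r1 m[X3→φ1] = [0, 0, 0, 0]
r1 m[X3→φ2] = [0, 0, 0, 0]
r2 m[φ0→X8] = [1, 0, 1, 3]
r2 m[φ0→X9] = [5, 1, 2, 0]
r2 m[φ1→X9] = [0, 3, 0, 4]
r2 m[φ1→X3] = [1, 0, 0, 3]
r2 m[φ2→X8] = [4, 0, 0, 2]
r2 m[φ2→X3] = [3, 0, 0, 6]
r2 m[X8→φ0] = [4, 0, 0, 2]
r2 m[X8→φ2] = [1, 0, 1, 3]
r2 m[X9→φ0] = [0, 3, 0, 4]
r2 m[X9→φ1] = [5, 1, 2, 0]
r2 m[X3→φ1] = [3, 0, 0, 6]
r2 m[X3→φ2] = [1, 0, 0, 3]
r3 m[φ0→X8] = [4, 2, 5, 5]
r3 m[φ0→X9] = [6, 2, 2, 0]
r3 m[φ1→X9] = [0, 3, 0, 4]
r3 m[φ1→X3] = [5, 2, 4, 4]
r3 m[φ2→X8] = [4, 0, 0, 2]
r3 m[φ2→X3] = [4, 1, 0, 6]
r3 m[X8→φ0] = [4, 0, 0, 2]
r3 m[X8→φ2] = [1, 0, 1, 3]
r3 m[X9→φ0] = [0, 3, 0, 4]
r3 m[X9→φ1] = [5, 1, 2, 0]
r3 m[X3→φ1] = [3, 0, 0, 6]
r3 m[X3→φ2] = [1, 0, 0, 3]
r4 m[φ0→X8] = [4, 2, 5, 5]
r4 m[φ0→X9] = [6, 2, 2, 0]
r4 m[φ1→X9] = [0, 3, 0, 4]
r4 m[φ1→X3] = [5, 2, 4, 4]
r4 m[φ2→X8] = [4, 0, 0, 2]
r4 m[φ2→X3] = [4, 1, 0, 6]
r4 m[X8→φ0] = [4, 0, 0, 2]
r4 m[X8→φ2] = [4, 2, 5, 5]
r4 m[X9→φ0] = [0, 3, 0, 4]
r4 m[X9→φ1] = [6, 2, 2, 0]
r4 m[X3→φ1] = [4, 1, 0, 6]
r4 m[X3→φ2] = [5, 2, 4, 4]

message @ round 4 = [5, 2, 4, 4]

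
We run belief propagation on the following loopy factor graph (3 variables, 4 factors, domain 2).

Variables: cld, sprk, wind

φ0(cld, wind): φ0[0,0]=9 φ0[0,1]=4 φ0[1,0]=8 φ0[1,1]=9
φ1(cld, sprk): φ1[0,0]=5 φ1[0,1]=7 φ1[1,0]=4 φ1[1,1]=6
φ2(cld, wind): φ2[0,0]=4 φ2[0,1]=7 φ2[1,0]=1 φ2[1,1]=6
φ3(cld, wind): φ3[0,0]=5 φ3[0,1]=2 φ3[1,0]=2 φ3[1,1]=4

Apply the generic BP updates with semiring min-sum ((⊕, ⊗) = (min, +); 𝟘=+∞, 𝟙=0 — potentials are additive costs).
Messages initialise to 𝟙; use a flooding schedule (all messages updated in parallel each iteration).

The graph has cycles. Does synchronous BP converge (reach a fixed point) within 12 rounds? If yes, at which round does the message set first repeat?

NOT CONVERGED within 12 rounds

init: all messages = 𝟙 over 2 values
r1 m[φ0→cld] = [4, 8]
r1 m[φ0→wind] = [8, 4]
r1 m[φ1→cld] = [5, 4]
r1 m[φ1→sprk] = [4, 6]
r1 m[φ2→cld] = [4, 1]
r1 m[φ2→wind] = [1, 6]
r1 m[φ3→cld] = [2, 2]
r1 m[φ3→wind] = [2, 2]
r1 m[cld→φ0] = [0, 0]
r1 m[cld→φ1] = [0, 0]
r1 m[cld→φ2] = [0, 0]
r1 m[cld→φ3] = [0, 0]
r1 m[sprk→φ1] = [0, 0]
r1 m[wind→φ0] = [0, 0]
r1 m[wind→φ2] = [0, 0]
r1 m[wind→φ3] = [0, 0]
r2 m[φ0→cld] = [4, 8]
r2 m[φ0→wind] = [8, 4]
r2 m[φ1→cld] = [5, 4]
r2 m[φ1→sprk] = [4, 6]
r2 m[φ2→cld] = [4, 1]
r2 m[φ2→wind] = [1, 6]
r2 m[φ3→cld] = [2, 2]
r2 m[φ3→wind] = [2, 2]
r2 m[cld→φ0] = [11, 7]
r2 m[cld→φ1] = [10, 11]
r2 m[cld→φ2] = [11, 14]
r2 m[cld→φ3] = [13, 13]
r2 m[sprk→φ1] = [0, 0]
r2 m[wind→φ0] = [3, 8]
r2 m[wind→φ2] = [10, 6]
r2 m[wind→φ3] = [9, 10]
r3 m[φ0→cld] = [12, 11]
r3 m[φ0→wind] = [15, 15]
r3 m[φ1→cld] = [5, 4]
r3 m[φ1→sprk] = [15, 17]
r3 m[φ2→cld] = [13, 11]
r3 m[φ2→wind] = [15, 18]
r3 m[φ3→cld] = [12, 11]
r3 m[φ3→wind] = [15, 15]
r3 m[cld→φ0] = [11, 7]
r3 m[cld→φ1] = [10, 11]
r3 m[cld→φ2] = [11, 14]
r3 m[cld→φ3] = [13, 13]
r3 m[sprk→φ1] = [0, 0]
r3 m[wind→φ0] = [3, 8]
r3 m[wind→φ2] = [10, 6]
r3 m[wind→φ3] = [9, 10]
r4 m[φ0→cld] = [12, 11]
r4 m[φ0→wind] = [15, 15]
r4 m[φ1→cld] = [5, 4]
r4 m[φ1→sprk] = [15, 17]
r4 m[φ2→cld] = [13, 11]
r4 m[φ2→wind] = [15, 18]
r4 m[φ3→cld] = [12, 11]
r4 m[φ3→wind] = [15, 15]
r4 m[cld→φ0] = [30, 26]
r4 m[cld→φ1] = [37, 33]
r4 m[cld→φ2] = [29, 26]
r4 m[cld→φ3] = [30, 26]
r4 m[sprk→φ1] = [0, 0]
r4 m[wind→φ0] = [30, 33]
r4 m[wind→φ2] = [30, 30]
r4 m[wind→φ3] = [30, 33]
r5 m[φ0→cld] = [37, 38]
r5 m[φ0→wind] = [34, 34]
r5 m[φ1→cld] = [5, 4]
r5 m[φ1→sprk] = [37, 39]
r5 m[φ2→cld] = [34, 31]
r5 m[φ2→wind] = [27, 32]
r5 m[φ3→cld] = [35, 32]
r5 m[φ3→wind] = [28, 30]
r5 m[cld→φ0] = [30, 26]
r5 m[cld→φ1] = [37, 33]
r5 m[cld→φ2] = [29, 26]
r5 m[cld→φ3] = [30, 26]
r5 m[sprk→φ1] = [0, 0]
r5 m[wind→φ0] = [30, 33]
r5 m[wind→φ2] = [30, 30]
r5 m[wind→φ3] = [30, 33]
r6 m[φ0→cld] = [37, 38]
r6 m[φ0→wind] = [34, 34]
r6 m[φ1→cld] = [5, 4]
r6 m[φ1→sprk] = [37, 39]
r6 m[φ2→cld] = [34, 31]
r6 m[φ2→wind] = [27, 32]
r6 m[φ3→cld] = [35, 32]
r6 m[φ3→wind] = [28, 30]
r6 m[cld→φ0] = [74, 67]
r6 m[cld→φ1] = [106, 101]
r6 m[cld→φ2] = [77, 74]
r6 m[cld→φ3] = [76, 73]
r6 m[sprk→φ1] = [0, 0]
r6 m[wind→φ0] = [55, 62]
r6 m[wind→φ2] = [62, 64]
r6 m[wind→φ3] = [61, 66]
r7 m[φ0→cld] = [64, 63]
r7 m[φ0→wind] = [75, 76]
r7 m[φ1→cld] = [5, 4]
r7 m[φ1→sprk] = [105, 107]
r7 m[φ2→cld] = [66, 63]
r7 m[φ2→wind] = [75, 80]
r7 m[φ3→cld] = [66, 63]
r7 m[φ3→wind] = [75, 77]
r7 m[cld→φ0] = [74, 67]
r7 m[cld→φ1] = [106, 101]
r7 m[cld→φ2] = [77, 74]
r7 m[cld→φ3] = [76, 73]
r7 m[sprk→φ1] = [0, 0]
r7 m[wind→φ0] = [55, 62]
r7 m[wind→φ2] = [62, 64]
r7 m[wind→φ3] = [61, 66]
r8 m[φ0→cld] = [64, 63]
r8 m[φ0→wind] = [75, 76]
r8 m[φ1→cld] = [5, 4]
r8 m[φ1→sprk] = [105, 107]
r8 m[φ2→cld] = [66, 63]
r8 m[φ2→wind] = [75, 80]
r8 m[φ3→cld] = [66, 63]
r8 m[φ3→wind] = [75, 77]
r8 m[cld→φ0] = [137, 130]
r8 m[cld→φ1] = [196, 189]
r8 m[cld→φ2] = [135, 130]
r8 m[cld→φ3] = [135, 130]
r8 m[sprk→φ1] = [0, 0]
r8 m[wind→φ0] = [150, 157]
r8 m[wind→φ2] = [150, 153]
r8 m[wind→φ3] = [150, 156]
r9 m[φ0→cld] = [159, 158]
r9 m[φ0→wind] = [138, 139]
r9 m[φ1→cld] = [5, 4]
r9 m[φ1→sprk] = [193, 195]
r9 m[φ2→cld] = [154, 151]
r9 m[φ2→wind] = [131, 136]
r9 m[φ3→cld] = [155, 152]
r9 m[φ3→wind] = [132, 134]
r9 m[cld→φ0] = [137, 130]
r9 m[cld→φ1] = [196, 189]
r9 m[cld→φ2] = [135, 130]
r9 m[cld→φ3] = [135, 130]
r9 m[sprk→φ1] = [0, 0]
r9 m[wind→φ0] = [150, 157]
r9 m[wind→φ2] = [150, 153]
r9 m[wind→φ3] = [150, 156]
r10 m[φ0→cld] = [159, 158]
r10 m[φ0→wind] = [138, 139]
r10 m[φ1→cld] = [5, 4]
r10 m[φ1→sprk] = [193, 195]
r10 m[φ2→cld] = [154, 151]
r10 m[φ2→wind] = [131, 136]
r10 m[φ3→cld] = [155, 152]
r10 m[φ3→wind] = [132, 134]
r10 m[cld→φ0] = [314, 307]
r10 m[cld→φ1] = [468, 461]
r10 m[cld→φ2] = [319, 314]
r10 m[cld→φ3] = [318, 313]
r10 m[sprk→φ1] = [0, 0]
r10 m[wind→φ0] = [263, 270]
r10 m[wind→φ2] = [270, 273]
r10 m[wind→φ3] = [269, 275]
r11 m[φ0→cld] = [272, 271]
r11 m[φ0→wind] = [315, 316]
r11 m[φ1→cld] = [5, 4]
r11 m[φ1→sprk] = [465, 467]
r11 m[φ2→cld] = [274, 271]
r11 m[φ2→wind] = [315, 320]
r11 m[φ3→cld] = [274, 271]
r11 m[φ3→wind] = [315, 317]
r11 m[cld→φ0] = [314, 307]
r11 m[cld→φ1] = [468, 461]
r11 m[cld→φ2] = [319, 314]
r11 m[cld→φ3] = [318, 313]
r11 m[sprk→φ1] = [0, 0]
r11 m[wind→φ0] = [263, 270]
r11 m[wind→φ2] = [270, 273]
r11 m[wind→φ3] = [269, 275]
r12 m[φ0→cld] = [272, 271]
r12 m[φ0→wind] = [315, 316]
r12 m[φ1→cld] = [5, 4]
r12 m[φ1→sprk] = [465, 467]
r12 m[φ2→cld] = [274, 271]
r12 m[φ2→wind] = [315, 320]
r12 m[φ3→cld] = [274, 271]
r12 m[φ3→wind] = [315, 317]
r12 m[cld→φ0] = [553, 546]
r12 m[cld→φ1] = [820, 813]
r12 m[cld→φ2] = [551, 546]
r12 m[cld→φ3] = [551, 546]
r12 m[sprk→φ1] = [0, 0]
r12 m[wind→φ0] = [630, 637]
r12 m[wind→φ2] = [630, 633]
r12 m[wind→φ3] = [630, 636]
no fixed point within 12 rounds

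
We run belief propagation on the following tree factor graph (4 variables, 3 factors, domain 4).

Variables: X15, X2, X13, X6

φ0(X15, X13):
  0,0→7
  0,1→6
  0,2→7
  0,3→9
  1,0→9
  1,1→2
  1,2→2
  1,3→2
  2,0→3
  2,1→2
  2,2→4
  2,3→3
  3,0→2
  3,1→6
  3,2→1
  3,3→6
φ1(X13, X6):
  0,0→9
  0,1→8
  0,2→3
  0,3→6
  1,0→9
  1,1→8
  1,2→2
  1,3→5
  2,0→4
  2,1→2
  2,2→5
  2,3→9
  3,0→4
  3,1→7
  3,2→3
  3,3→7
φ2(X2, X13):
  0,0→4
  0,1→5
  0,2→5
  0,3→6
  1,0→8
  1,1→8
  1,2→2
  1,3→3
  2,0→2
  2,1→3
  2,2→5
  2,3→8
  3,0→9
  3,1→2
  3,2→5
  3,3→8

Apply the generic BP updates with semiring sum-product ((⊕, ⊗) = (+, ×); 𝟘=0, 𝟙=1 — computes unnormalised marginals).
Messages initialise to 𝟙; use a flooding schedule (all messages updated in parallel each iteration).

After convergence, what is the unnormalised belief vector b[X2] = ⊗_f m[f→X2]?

b[X2] = [8024, 9260, 7004, 10442]

init: all messages = 𝟙 over 4 values
r1 m[φ0→X15] = [29, 15, 12, 15]
r1 m[φ0→X13] = [21, 16, 14, 20]
r1 m[φ1→X13] = [26, 24, 20, 21]
r1 m[φ1→X6] = [26, 25, 13, 27]
r1 m[φ2→X2] = [20, 21, 18, 24]
r1 m[φ2→X13] = [23, 18, 17, 25]
r1 m[X15→φ0] = [1, 1, 1, 1]
r1 m[X2→φ2] = [1, 1, 1, 1]
r1 m[X13→φ0] = [1, 1, 1, 1]
r1 m[X13→φ1] = [1, 1, 1, 1]
r1 m[X13→φ2] = [1, 1, 1, 1]
r1 m[X6→φ1] = [1, 1, 1, 1]
r2 m[φ0→X15] = [29, 15, 12, 15]
r2 m[φ0→X13] = [21, 16, 14, 20]
r2 m[φ1→X13] = [26, 24, 20, 21]
r2 m[φ1→X6] = [26, 25, 13, 27]
r2 m[φ2→X2] = [20, 21, 18, 24]
r2 m[φ2→X13] = [23, 18, 17, 25]
r2 m[X15→φ0] = [1, 1, 1, 1]
r2 m[X2→φ2] = [1, 1, 1, 1]
r2 m[X13→φ0] = [598, 432, 340, 525]
r2 m[X13→φ1] = [483, 288, 238, 500]
r2 m[X13→φ2] = [546, 384, 280, 420]
r2 m[X6→φ1] = [1, 1, 1, 1]
r3 m[φ0→X15] = [13883, 7976, 5593, 7278]
r3 m[φ0→X13] = [21, 16, 14, 20]
r3 m[φ1→X13] = [26, 24, 20, 21]
r3 m[φ1→X6] = [9891, 10144, 4715, 9980]
r3 m[φ2→X2] = [8024, 9260, 7004, 10442]
r3 m[φ2→X13] = [23, 18, 17, 25]
r3 m[X15→φ0] = [1, 1, 1, 1]
r3 m[X2→φ2] = [1, 1, 1, 1]
r3 m[X13→φ0] = [598, 432, 340, 525]
r3 m[X13→φ1] = [483, 288, 238, 500]
r3 m[X13→φ2] = [546, 384, 280, 420]
r3 m[X6→φ1] = [1, 1, 1, 1]
r4 m[φ0→X15] = [13883, 7976, 5593, 7278]
r4 m[φ0→X13] = [21, 16, 14, 20]
r4 m[φ1→X13] = [26, 24, 20, 21]
r4 m[φ1→X6] = [9891, 10144, 4715, 9980]
r4 m[φ2→X2] = [8024, 9260, 7004, 10442]
r4 m[φ2→X13] = [23, 18, 17, 25]
r4 m[X15→φ0] = [1, 1, 1, 1]
r4 m[X2→φ2] = [1, 1, 1, 1]
r4 m[X13→φ0] = [598, 432, 340, 525]
r4 m[X13→φ1] = [483, 288, 238, 500]
r4 m[X13→φ2] = [546, 384, 280, 420]
r4 m[X6→φ1] = [1, 1, 1, 1]
fixed point reached at round 4
b[X2] = ⊗ incoming = [8024, 9260, 7004, 10442]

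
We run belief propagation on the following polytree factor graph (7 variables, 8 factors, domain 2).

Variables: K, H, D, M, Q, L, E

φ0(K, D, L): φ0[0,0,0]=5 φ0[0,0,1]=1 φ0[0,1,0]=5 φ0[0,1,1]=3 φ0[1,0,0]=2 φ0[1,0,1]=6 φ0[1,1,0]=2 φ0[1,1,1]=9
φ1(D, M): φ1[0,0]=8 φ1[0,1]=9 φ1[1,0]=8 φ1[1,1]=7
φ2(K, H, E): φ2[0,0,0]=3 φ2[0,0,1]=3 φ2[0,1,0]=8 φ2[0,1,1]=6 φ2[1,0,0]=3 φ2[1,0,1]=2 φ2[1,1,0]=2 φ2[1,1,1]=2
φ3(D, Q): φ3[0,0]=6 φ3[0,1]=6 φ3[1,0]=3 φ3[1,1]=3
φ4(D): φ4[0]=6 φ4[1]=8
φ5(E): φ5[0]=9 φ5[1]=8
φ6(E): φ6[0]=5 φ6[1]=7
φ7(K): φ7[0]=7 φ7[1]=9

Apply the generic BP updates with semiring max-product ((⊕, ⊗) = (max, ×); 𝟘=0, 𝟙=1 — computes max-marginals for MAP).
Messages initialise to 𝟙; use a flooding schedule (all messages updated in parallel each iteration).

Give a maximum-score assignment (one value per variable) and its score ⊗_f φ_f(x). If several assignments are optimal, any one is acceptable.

init: all messages = 𝟙 over 2 values
r1 m[φ0→K] = [5, 9]
r1 m[φ0→D] = [6, 9]
r1 m[φ0→L] = [5, 9]
r1 m[φ1→D] = [9, 8]
r1 m[φ1→M] = [8, 9]
r1 m[φ2→K] = [8, 3]
r1 m[φ2→H] = [3, 8]
r1 m[φ2→E] = [8, 6]
r1 m[φ3→D] = [6, 3]
r1 m[φ3→Q] = [6, 6]
r1 m[φ4→D] = [6, 8]
r1 m[φ5→E] = [9, 8]
r1 m[φ6→E] = [5, 7]
r1 m[φ7→K] = [7, 9]
r1 m[K→φ0] = [1, 1]
r1 m[K→φ2] = [1, 1]
r1 m[K→φ7] = [1, 1]
r1 m[H→φ2] = [1, 1]
r1 m[D→φ0] = [1, 1]
r1 m[D→φ1] = [1, 1]
r1 m[D→φ3] = [1, 1]
r1 m[D→φ4] = [1, 1]
r1 m[M→φ1] = [1, 1]
r1 m[Q→φ3] = [1, 1]
r1 m[L→φ0] = [1, 1]
r1 m[E→φ2] = [1, 1]
r1 m[E→φ5] = [1, 1]
r1 m[E→φ6] = [1, 1]
r2 m[φ0→K] = [5, 9]
r2 m[φ0→D] = [6, 9]
r2 m[φ0→L] = [5, 9]
r2 m[φ1→D] = [9, 8]
r2 m[φ1→M] = [8, 9]
r2 m[φ2→K] = [8, 3]
r2 m[φ2→H] = [3, 8]
r2 m[φ2→E] = [8, 6]
r2 m[φ3→D] = [6, 3]
r2 m[φ3→Q] = [6, 6]
r2 m[φ4→D] = [6, 8]
r2 m[φ5→E] = [9, 8]
r2 m[φ6→E] = [5, 7]
r2 m[φ7→K] = [7, 9]
r2 m[K→φ0] = [56, 27]
r2 m[K→φ2] = [35, 81]
r2 m[K→φ7] = [40, 27]
r2 m[H→φ2] = [1, 1]
r2 m[D→φ0] = [324, 192]
r2 m[D→φ1] = [216, 216]
r2 m[D→φ3] = [324, 576]
r2 m[D→φ4] = [324, 216]
r2 m[M→φ1] = [1, 1]
r2 m[Q→φ3] = [1, 1]
r2 m[L→φ0] = [1, 1]
r2 m[E→φ2] = [45, 56]
r2 m[E→φ5] = [40, 42]
r2 m[E→φ6] = [72, 48]
r3 m[φ0→K] = [1620, 1944]
r3 m[φ0→D] = [280, 280]
r3 m[φ0→L] = [90720, 52488]
r3 m[φ1→D] = [9, 8]
r3 m[φ1→M] = [1728, 1944]
r3 m[φ2→K] = [360, 135]
r3 m[φ2→H] = [10935, 12600]
r3 m[φ2→E] = [280, 210]
r3 m[φ3→D] = [6, 3]
r3 m[φ3→Q] = [1944, 1944]
r3 m[φ4→D] = [6, 8]
r3 m[φ5→E] = [9, 8]
r3 m[φ6→E] = [5, 7]
r3 m[φ7→K] = [7, 9]
r3 m[K→φ0] = [56, 27]
r3 m[K→φ2] = [35, 81]
r3 m[K→φ7] = [40, 27]
r3 m[H→φ2] = [1, 1]
r3 m[D→φ0] = [324, 192]
r3 m[D→φ1] = [216, 216]
r3 m[D→φ3] = [324, 576]
r3 m[D→φ4] = [324, 216]
r3 m[M→φ1] = [1, 1]
r3 m[Q→φ3] = [1, 1]
r3 m[L→φ0] = [1, 1]
r3 m[E→φ2] = [45, 56]
r3 m[E→φ5] = [40, 42]
r3 m[E→φ6] = [72, 48]
r4 m[φ0→K] = [1620, 1944]
r4 m[φ0→D] = [280, 280]
r4 m[φ0→L] = [90720, 52488]
r4 m[φ1→D] = [9, 8]
r4 m[φ1→M] = [1728, 1944]
r4 m[φ2→K] = [360, 135]
r4 m[φ2→H] = [10935, 12600]
r4 m[φ2→E] = [280, 210]
r4 m[φ3→D] = [6, 3]
r4 m[φ3→Q] = [1944, 1944]
r4 m[φ4→D] = [6, 8]
r4 m[φ5→E] = [9, 8]
r4 m[φ6→E] = [5, 7]
r4 m[φ7→K] = [7, 9]
r4 m[K→φ0] = [2520, 1215]
r4 m[K→φ2] = [11340, 17496]
r4 m[K→φ7] = [583200, 262440]
r4 m[H→φ2] = [1, 1]
r4 m[D→φ0] = [324, 192]
r4 m[D→φ1] = [10080, 6720]
r4 m[D→φ3] = [15120, 17920]
r4 m[D→φ4] = [15120, 6720]
r4 m[M→φ1] = [1, 1]
r4 m[Q→φ3] = [1, 1]
r4 m[L→φ0] = [1, 1]
r4 m[E→φ2] = [45, 56]
r4 m[E→φ5] = [1400, 1470]
r4 m[E→φ6] = [2520, 1680]
r5 m[φ0→K] = [1620, 1944]
r5 m[φ0→D] = [12600, 12600]
r5 m[φ0→L] = [4082400, 2361960]
r5 m[φ1→D] = [9, 8]
r5 m[φ1→M] = [80640, 90720]
r5 m[φ2→K] = [360, 135]
r5 m[φ2→H] = [2361960, 4082400]
r5 m[φ2→E] = [90720, 68040]
r5 m[φ3→D] = [6, 3]
r5 m[φ3→Q] = [90720, 90720]
r5 m[φ4→D] = [6, 8]
r5 m[φ5→E] = [9, 8]
r5 m[φ6→E] = [5, 7]
r5 m[φ7→K] = [7, 9]
r5 m[K→φ0] = [2520, 1215]
r5 m[K→φ2] = [11340, 17496]
r5 m[K→φ7] = [583200, 262440]
r5 m[H→φ2] = [1, 1]
r5 m[D→φ0] = [324, 192]
r5 m[D→φ1] = [10080, 6720]
r5 m[D→φ3] = [15120, 17920]
r5 m[D→φ4] = [15120, 6720]
r5 m[M→φ1] = [1, 1]
r5 m[Q→φ3] = [1, 1]
r5 m[L→φ0] = [1, 1]
r5 m[E→φ2] = [45, 56]
r5 m[E→φ5] = [1400, 1470]
r5 m[E→φ6] = [2520, 1680]
r6 m[φ0→K] = [1620, 1944]
r6 m[φ0→D] = [12600, 12600]
r6 m[φ0→L] = [4082400, 2361960]
r6 m[φ1→D] = [9, 8]
r6 m[φ1→M] = [80640, 90720]
r6 m[φ2→K] = [360, 135]
r6 m[φ2→H] = [2361960, 4082400]
r6 m[φ2→E] = [90720, 68040]
r6 m[φ3→D] = [6, 3]
r6 m[φ3→Q] = [90720, 90720]
r6 m[φ4→D] = [6, 8]
r6 m[φ5→E] = [9, 8]
r6 m[φ6→E] = [5, 7]
r6 m[φ7→K] = [7, 9]
r6 m[K→φ0] = [2520, 1215]
r6 m[K→φ2] = [11340, 17496]
r6 m[K→φ7] = [583200, 262440]
r6 m[H→φ2] = [1, 1]
r6 m[D→φ0] = [324, 192]
r6 m[D→φ1] = [453600, 302400]
r6 m[D→φ3] = [680400, 806400]
r6 m[D→φ4] = [680400, 302400]
r6 m[M→φ1] = [1, 1]
r6 m[Q→φ3] = [1, 1]
r6 m[L→φ0] = [1, 1]
r6 m[E→φ2] = [45, 56]
r6 m[E→φ5] = [453600, 476280]
r6 m[E→φ6] = [816480, 544320]
r7 m[φ0→K] = [1620, 1944]
r7 m[φ0→D] = [12600, 12600]
r7 m[φ0→L] = [4082400, 2361960]
r7 m[φ1→D] = [9, 8]
r7 m[φ1→M] = [3628800, 4082400]
r7 m[φ2→K] = [360, 135]
r7 m[φ2→H] = [2361960, 4082400]
r7 m[φ2→E] = [90720, 68040]
r7 m[φ3→D] = [6, 3]
r7 m[φ3→Q] = [4082400, 4082400]
r7 m[φ4→D] = [6, 8]
r7 m[φ5→E] = [9, 8]
r7 m[φ6→E] = [5, 7]
r7 m[φ7→K] = [7, 9]
r7 m[K→φ0] = [2520, 1215]
r7 m[K→φ2] = [11340, 17496]
r7 m[K→φ7] = [583200, 262440]
r7 m[H→φ2] = [1, 1]
r7 m[D→φ0] = [324, 192]
r7 m[D→φ1] = [453600, 302400]
r7 m[D→φ3] = [680400, 806400]
r7 m[D→φ4] = [680400, 302400]
r7 m[M→φ1] = [1, 1]
r7 m[Q→φ3] = [1, 1]
r7 m[L→φ0] = [1, 1]
r7 m[E→φ2] = [45, 56]
r7 m[E→φ5] = [453600, 476280]
r7 m[E→φ6] = [816480, 544320]
r8 m[φ0→K] = [1620, 1944]
r8 m[φ0→D] = [12600, 12600]
r8 m[φ0→L] = [4082400, 2361960]
r8 m[φ1→D] = [9, 8]
r8 m[φ1→M] = [3628800, 4082400]
r8 m[φ2→K] = [360, 135]
r8 m[φ2→H] = [2361960, 4082400]
r8 m[φ2→E] = [90720, 68040]
r8 m[φ3→D] = [6, 3]
r8 m[φ3→Q] = [4082400, 4082400]
r8 m[φ4→D] = [6, 8]
r8 m[φ5→E] = [9, 8]
r8 m[φ6→E] = [5, 7]
r8 m[φ7→K] = [7, 9]
r8 m[K→φ0] = [2520, 1215]
r8 m[K→φ2] = [11340, 17496]
r8 m[K→φ7] = [583200, 262440]
r8 m[H→φ2] = [1, 1]
r8 m[D→φ0] = [324, 192]
r8 m[D→φ1] = [453600, 302400]
r8 m[D→φ3] = [680400, 806400]
r8 m[D→φ4] = [680400, 302400]
r8 m[M→φ1] = [1, 1]
r8 m[Q→φ3] = [1, 1]
r8 m[L→φ0] = [1, 1]
r8 m[E→φ2] = [45, 56]
r8 m[E→φ5] = [453600, 476280]
r8 m[E→φ6] = [816480, 544320]
fixed point reached at round 8
traceback from K: (K=0, H=1, D=0, M=1, Q=0, L=0, E=0), score=4082400

assignment: (K=0, H=1, D=0, M=1, Q=0, L=0, E=0); score = 4082400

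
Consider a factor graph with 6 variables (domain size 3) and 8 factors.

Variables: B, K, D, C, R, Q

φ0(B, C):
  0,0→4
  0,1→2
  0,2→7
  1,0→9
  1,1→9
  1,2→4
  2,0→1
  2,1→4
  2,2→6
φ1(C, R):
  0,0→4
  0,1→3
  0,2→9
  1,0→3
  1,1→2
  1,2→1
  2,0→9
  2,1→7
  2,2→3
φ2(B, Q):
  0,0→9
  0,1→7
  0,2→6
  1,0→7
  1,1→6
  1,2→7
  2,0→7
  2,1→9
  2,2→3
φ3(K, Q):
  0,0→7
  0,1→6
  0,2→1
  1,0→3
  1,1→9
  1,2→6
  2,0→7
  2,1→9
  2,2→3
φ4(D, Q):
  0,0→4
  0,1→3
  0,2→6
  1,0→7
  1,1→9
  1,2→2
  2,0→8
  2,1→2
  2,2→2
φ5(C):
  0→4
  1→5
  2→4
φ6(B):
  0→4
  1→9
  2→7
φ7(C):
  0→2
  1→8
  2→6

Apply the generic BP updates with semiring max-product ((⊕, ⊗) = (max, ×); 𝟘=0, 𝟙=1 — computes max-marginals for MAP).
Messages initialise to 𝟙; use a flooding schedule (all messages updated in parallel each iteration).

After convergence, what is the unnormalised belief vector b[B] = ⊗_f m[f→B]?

b[B] = [3429216, 4723920, 6613488]

init: all messages = 𝟙 over 3 values
r1 m[φ0→B] = [7, 9, 6]
r1 m[φ0→C] = [9, 9, 7]
r1 m[φ1→C] = [9, 3, 9]
r1 m[φ1→R] = [9, 7, 9]
r1 m[φ2→B] = [9, 7, 9]
r1 m[φ2→Q] = [9, 9, 7]
r1 m[φ3→K] = [7, 9, 9]
r1 m[φ3→Q] = [7, 9, 6]
r1 m[φ4→D] = [6, 9, 8]
r1 m[φ4→Q] = [8, 9, 6]
r1 m[φ5→C] = [4, 5, 4]
r1 m[φ6→B] = [4, 9, 7]
r1 m[φ7→C] = [2, 8, 6]
r1 m[B→φ0] = [1, 1, 1]
r1 m[B→φ2] = [1, 1, 1]
r1 m[B→φ6] = [1, 1, 1]
r1 m[K→φ3] = [1, 1, 1]
r1 m[D→φ4] = [1, 1, 1]
r1 m[C→φ0] = [1, 1, 1]
r1 m[C→φ1] = [1, 1, 1]
r1 m[C→φ5] = [1, 1, 1]
r1 m[C→φ7] = [1, 1, 1]
r1 m[R→φ1] = [1, 1, 1]
r1 m[Q→φ2] = [1, 1, 1]
r1 m[Q→φ3] = [1, 1, 1]
r1 m[Q→φ4] = [1, 1, 1]
r2 m[φ0→B] = [7, 9, 6]
r2 m[φ0→C] = [9, 9, 7]
r2 m[φ1→C] = [9, 3, 9]
r2 m[φ1→R] = [9, 7, 9]
r2 m[φ2→B] = [9, 7, 9]
r2 m[φ2→Q] = [9, 9, 7]
r2 m[φ3→K] = [7, 9, 9]
r2 m[φ3→Q] = [7, 9, 6]
r2 m[φ4→D] = [6, 9, 8]
r2 m[φ4→Q] = [8, 9, 6]
r2 m[φ5→C] = [4, 5, 4]
r2 m[φ6→B] = [4, 9, 7]
r2 m[φ7→C] = [2, 8, 6]
r2 m[B→φ0] = [36, 63, 63]
r2 m[B→φ2] = [28, 81, 42]
r2 m[B→φ6] = [63, 63, 54]
r2 m[K→φ3] = [1, 1, 1]
r2 m[D→φ4] = [1, 1, 1]
r2 m[C→φ0] = [72, 120, 216]
r2 m[C→φ1] = [72, 360, 168]
r2 m[C→φ5] = [162, 216, 378]
r2 m[C→φ7] = [324, 135, 252]
r2 m[R→φ1] = [1, 1, 1]
r2 m[Q→φ2] = [56, 81, 36]
r2 m[Q→φ3] = [72, 81, 42]
r2 m[Q→φ4] = [63, 81, 42]
r3 m[φ0→B] = [1512, 1080, 1296]
r3 m[φ0→C] = [567, 567, 378]
r3 m[φ1→C] = [9, 3, 9]
r3 m[φ1→R] = [1512, 1176, 648]
r3 m[φ2→B] = [567, 486, 729]
r3 m[φ2→Q] = [567, 486, 567]
r3 m[φ3→K] = [504, 729, 729]
r3 m[φ3→Q] = [7, 9, 6]
r3 m[φ4→D] = [252, 729, 504]
r3 m[φ4→Q] = [8, 9, 6]
r3 m[φ5→C] = [4, 5, 4]
r3 m[φ6→B] = [4, 9, 7]
r3 m[φ7→C] = [2, 8, 6]
r3 m[B→φ0] = [36, 63, 63]
r3 m[B→φ2] = [28, 81, 42]
r3 m[B→φ6] = [63, 63, 54]
r3 m[K→φ3] = [1, 1, 1]
r3 m[D→φ4] = [1, 1, 1]
r3 m[C→φ0] = [72, 120, 216]
r3 m[C→φ1] = [72, 360, 168]
r3 m[C→φ5] = [162, 216, 378]
r3 m[C→φ7] = [324, 135, 252]
r3 m[R→φ1] = [1, 1, 1]
r3 m[Q→φ2] = [56, 81, 36]
r3 m[Q→φ3] = [72, 81, 42]
r3 m[Q→φ4] = [63, 81, 42]
r4 m[φ0→B] = [1512, 1080, 1296]
r4 m[φ0→C] = [567, 567, 378]
r4 m[φ1→C] = [9, 3, 9]
r4 m[φ1→R] = [1512, 1176, 648]
r4 m[φ2→B] = [567, 486, 729]
r4 m[φ2→Q] = [567, 486, 567]
r4 m[φ3→K] = [504, 729, 729]
r4 m[φ3→Q] = [7, 9, 6]
r4 m[φ4→D] = [252, 729, 504]
r4 m[φ4→Q] = [8, 9, 6]
r4 m[φ5→C] = [4, 5, 4]
r4 m[φ6→B] = [4, 9, 7]
r4 m[φ7→C] = [2, 8, 6]
r4 m[B→φ0] = [2268, 4374, 5103]
r4 m[B→φ2] = [6048, 9720, 9072]
r4 m[B→φ6] = [857304, 524880, 944784]
r4 m[K→φ3] = [1, 1, 1]
r4 m[D→φ4] = [1, 1, 1]
r4 m[C→φ0] = [72, 120, 216]
r4 m[C→φ1] = [4536, 22680, 9072]
r4 m[C→φ5] = [10206, 13608, 20412]
r4 m[C→φ7] = [20412, 8505, 13608]
r4 m[R→φ1] = [1, 1, 1]
r4 m[Q→φ2] = [56, 81, 36]
r4 m[Q→φ3] = [4536, 4374, 3402]
r4 m[Q→φ4] = [3969, 4374, 3402]
r5 m[φ0→B] = [1512, 1080, 1296]
r5 m[φ0→C] = [39366, 39366, 30618]
r5 m[φ1→C] = [9, 3, 9]
r5 m[φ1→R] = [81648, 63504, 40824]
r5 m[φ2→B] = [567, 486, 729]
r5 m[φ2→Q] = [68040, 81648, 68040]
r5 m[φ3→K] = [31752, 39366, 39366]
r5 m[φ3→Q] = [7, 9, 6]
r5 m[φ4→D] = [20412, 39366, 31752]
r5 m[φ4→Q] = [8, 9, 6]
r5 m[φ5→C] = [4, 5, 4]
r5 m[φ6→B] = [4, 9, 7]
r5 m[φ7→C] = [2, 8, 6]
r5 m[B→φ0] = [2268, 4374, 5103]
r5 m[B→φ2] = [6048, 9720, 9072]
r5 m[B→φ6] = [857304, 524880, 944784]
r5 m[K→φ3] = [1, 1, 1]
r5 m[D→φ4] = [1, 1, 1]
r5 m[C→φ0] = [72, 120, 216]
r5 m[C→φ1] = [4536, 22680, 9072]
r5 m[C→φ5] = [10206, 13608, 20412]
r5 m[C→φ7] = [20412, 8505, 13608]
r5 m[R→φ1] = [1, 1, 1]
r5 m[Q→φ2] = [56, 81, 36]
r5 m[Q→φ3] = [4536, 4374, 3402]
r5 m[Q→φ4] = [3969, 4374, 3402]
r6 m[φ0→B] = [1512, 1080, 1296]
r6 m[φ0→C] = [39366, 39366, 30618]
r6 m[φ1→C] = [9, 3, 9]
r6 m[φ1→R] = [81648, 63504, 40824]
r6 m[φ2→B] = [567, 486, 729]
r6 m[φ2→Q] = [68040, 81648, 68040]
r6 m[φ3→K] = [31752, 39366, 39366]
r6 m[φ3→Q] = [7, 9, 6]
r6 m[φ4→D] = [20412, 39366, 31752]
r6 m[φ4→Q] = [8, 9, 6]
r6 m[φ5→C] = [4, 5, 4]
r6 m[φ6→B] = [4, 9, 7]
r6 m[φ7→C] = [2, 8, 6]
r6 m[B→φ0] = [2268, 4374, 5103]
r6 m[B→φ2] = [6048, 9720, 9072]
r6 m[B→φ6] = [857304, 524880, 944784]
r6 m[K→φ3] = [1, 1, 1]
r6 m[D→φ4] = [1, 1, 1]
r6 m[C→φ0] = [72, 120, 216]
r6 m[C→φ1] = [314928, 1574640, 734832]
r6 m[C→φ5] = [708588, 944784, 1653372]
r6 m[C→φ7] = [1417176, 590490, 1102248]
r6 m[R→φ1] = [1, 1, 1]
r6 m[Q→φ2] = [56, 81, 36]
r6 m[Q→φ3] = [544320, 734832, 408240]
r6 m[Q→φ4] = [476280, 734832, 408240]
r7 m[φ0→B] = [1512, 1080, 1296]
r7 m[φ0→C] = [39366, 39366, 30618]
r7 m[φ1→C] = [9, 3, 9]
r7 m[φ1→R] = [6613488, 5143824, 2834352]
r7 m[φ2→B] = [567, 486, 729]
r7 m[φ2→Q] = [68040, 81648, 68040]
r7 m[φ3→K] = [4408992, 6613488, 6613488]
r7 m[φ3→Q] = [7, 9, 6]
r7 m[φ4→D] = [2449440, 6613488, 3810240]
r7 m[φ4→Q] = [8, 9, 6]
r7 m[φ5→C] = [4, 5, 4]
r7 m[φ6→B] = [4, 9, 7]
r7 m[φ7→C] = [2, 8, 6]
r7 m[B→φ0] = [2268, 4374, 5103]
r7 m[B→φ2] = [6048, 9720, 9072]
r7 m[B→φ6] = [857304, 524880, 944784]
r7 m[K→φ3] = [1, 1, 1]
r7 m[D→φ4] = [1, 1, 1]
r7 m[C→φ0] = [72, 120, 216]
r7 m[C→φ1] = [314928, 1574640, 734832]
r7 m[C→φ5] = [708588, 944784, 1653372]
r7 m[C→φ7] = [1417176, 590490, 1102248]
r7 m[R→φ1] = [1, 1, 1]
r7 m[Q→φ2] = [56, 81, 36]
r7 m[Q→φ3] = [544320, 734832, 408240]
r7 m[Q→φ4] = [476280, 734832, 408240]
r8 m[φ0→B] = [1512, 1080, 1296]
r8 m[φ0→C] = [39366, 39366, 30618]
r8 m[φ1→C] = [9, 3, 9]
r8 m[φ1→R] = [6613488, 5143824, 2834352]
r8 m[φ2→B] = [567, 486, 729]
r8 m[φ2→Q] = [68040, 81648, 68040]
r8 m[φ3→K] = [4408992, 6613488, 6613488]
r8 m[φ3→Q] = [7, 9, 6]
r8 m[φ4→D] = [2449440, 6613488, 3810240]
r8 m[φ4→Q] = [8, 9, 6]
r8 m[φ5→C] = [4, 5, 4]
r8 m[φ6→B] = [4, 9, 7]
r8 m[φ7→C] = [2, 8, 6]
r8 m[B→φ0] = [2268, 4374, 5103]
r8 m[B→φ2] = [6048, 9720, 9072]
r8 m[B→φ6] = [857304, 524880, 944784]
r8 m[K→φ3] = [1, 1, 1]
r8 m[D→φ4] = [1, 1, 1]
r8 m[C→φ0] = [72, 120, 216]
r8 m[C→φ1] = [314928, 1574640, 734832]
r8 m[C→φ5] = [708588, 944784, 1653372]
r8 m[C→φ7] = [1417176, 590490, 1102248]
r8 m[R→φ1] = [1, 1, 1]
r8 m[Q→φ2] = [56, 81, 36]
r8 m[Q→φ3] = [544320, 734832, 408240]
r8 m[Q→φ4] = [476280, 734832, 408240]
fixed point reached at round 8
b[B] = ⊗ incoming = [3429216, 4723920, 6613488]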